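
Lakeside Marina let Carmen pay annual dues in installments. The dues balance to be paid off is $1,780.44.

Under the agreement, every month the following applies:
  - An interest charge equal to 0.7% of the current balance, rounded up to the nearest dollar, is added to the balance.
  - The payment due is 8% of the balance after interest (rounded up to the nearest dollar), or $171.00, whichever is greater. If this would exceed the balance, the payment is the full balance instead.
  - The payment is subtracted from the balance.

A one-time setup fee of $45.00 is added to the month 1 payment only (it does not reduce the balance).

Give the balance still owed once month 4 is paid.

$1,142.44

Month 1: opening $1,780.44; interest $13.00 → $1,793.44; payment $171.00 (+ $45.00 fee); balance $1,622.44
Month 2: opening $1,622.44; interest $12.00 → $1,634.44; payment $171.00; balance $1,463.44
Month 3: opening $1,463.44; interest $11.00 → $1,474.44; payment $171.00; balance $1,303.44
Month 4: opening $1,303.44; interest $10.00 → $1,313.44; payment $171.00; balance $1,142.44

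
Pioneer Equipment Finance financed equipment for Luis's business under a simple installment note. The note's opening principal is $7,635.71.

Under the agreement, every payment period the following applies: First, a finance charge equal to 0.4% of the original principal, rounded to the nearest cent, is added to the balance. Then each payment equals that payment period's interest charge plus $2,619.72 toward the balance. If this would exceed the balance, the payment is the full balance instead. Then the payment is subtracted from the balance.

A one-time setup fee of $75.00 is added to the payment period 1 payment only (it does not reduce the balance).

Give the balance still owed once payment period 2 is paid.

Payment period 1: opening $7,635.71; interest $30.54 → $7,666.25; payment $2,650.26 (+ $75.00 fee); balance $5,015.99
Payment period 2: opening $5,015.99; interest $30.54 → $5,046.53; payment $2,650.26; balance $2,396.27

$2,396.27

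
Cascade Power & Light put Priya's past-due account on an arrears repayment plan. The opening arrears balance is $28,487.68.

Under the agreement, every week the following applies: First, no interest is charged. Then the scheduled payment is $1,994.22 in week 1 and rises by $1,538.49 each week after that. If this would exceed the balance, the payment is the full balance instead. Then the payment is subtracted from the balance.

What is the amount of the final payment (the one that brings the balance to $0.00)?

# | Opening | Payment | End bal
1 | $28,487.68 | $1,994.22 | $26,493.46
2 | $26,493.46 | $3,532.71 | $22,960.75
3 | $22,960.75 | $5,071.20 | $17,889.55
4 | $17,889.55 | $6,609.69 | $11,279.86
5 | $11,279.86 | $8,148.18 | $3,131.68
6 | $3,131.68 | $3,131.68 | $0.00

$3,131.68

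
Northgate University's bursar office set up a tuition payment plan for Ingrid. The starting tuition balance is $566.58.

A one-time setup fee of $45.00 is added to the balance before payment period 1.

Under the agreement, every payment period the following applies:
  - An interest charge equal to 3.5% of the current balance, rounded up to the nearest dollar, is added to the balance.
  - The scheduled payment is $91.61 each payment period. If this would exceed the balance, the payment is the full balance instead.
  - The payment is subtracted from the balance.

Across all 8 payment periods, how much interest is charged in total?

$102.00

Payment period 1: $611.58 +$22.00 interest = $633.58; pay $91.61 → $541.97
Payment period 2: $541.97 +$19.00 interest = $560.97; pay $91.61 → $469.36
Payment period 3: $469.36 +$17.00 interest = $486.36; pay $91.61 → $394.75
Payment period 4: $394.75 +$14.00 interest = $408.75; pay $91.61 → $317.14
Payment period 5: $317.14 +$12.00 interest = $329.14; pay $91.61 → $237.53
Payment period 6: $237.53 +$9.00 interest = $246.53; pay $91.61 → $154.92
Payment period 7: $154.92 +$6.00 interest = $160.92; pay $91.61 → $69.31
Payment period 8: $69.31 +$3.00 interest = $72.31; pay $72.31 → $0.00
Total interest: $22.00 + $19.00 + $17.00 + $14.00 + $12.00 + $9.00 + $6.00 + $3.00 = $102.00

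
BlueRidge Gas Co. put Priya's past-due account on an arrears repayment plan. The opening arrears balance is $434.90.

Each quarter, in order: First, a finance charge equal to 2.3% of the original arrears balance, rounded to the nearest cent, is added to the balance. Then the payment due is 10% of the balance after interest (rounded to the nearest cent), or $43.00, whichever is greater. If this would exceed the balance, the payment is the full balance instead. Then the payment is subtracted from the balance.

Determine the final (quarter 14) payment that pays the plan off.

# | Opening | Interest | Payment | End bal
1 | $434.90 | $10.00 | $44.49 | $400.41
2 | $400.41 | $10.00 | $43.00 | $367.41
3 | $367.41 | $10.00 | $43.00 | $334.41
4 | $334.41 | $10.00 | $43.00 | $301.41
5 | $301.41 | $10.00 | $43.00 | $268.41
6 | $268.41 | $10.00 | $43.00 | $235.41
7 | $235.41 | $10.00 | $43.00 | $202.41
8 | $202.41 | $10.00 | $43.00 | $169.41
9 | $169.41 | $10.00 | $43.00 | $136.41
10 | $136.41 | $10.00 | $43.00 | $103.41
11 | $103.41 | $10.00 | $43.00 | $70.41
12 | $70.41 | $10.00 | $43.00 | $37.41
13 | $37.41 | $10.00 | $43.00 | $4.41
14 | $4.41 | $10.00 | $14.41 | $0.00

$14.41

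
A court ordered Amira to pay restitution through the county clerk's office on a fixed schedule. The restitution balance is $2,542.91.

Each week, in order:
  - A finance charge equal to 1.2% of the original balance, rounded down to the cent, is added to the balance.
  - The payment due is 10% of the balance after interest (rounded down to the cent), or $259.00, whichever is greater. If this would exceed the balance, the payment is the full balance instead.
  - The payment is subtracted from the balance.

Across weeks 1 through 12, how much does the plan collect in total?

$2,909.03

Week 1: $2,542.91 +$30.51 interest = $2,573.42; pay $259.00 → $2,314.42
Week 2: $2,314.42 +$30.51 interest = $2,344.93; pay $259.00 → $2,085.93
Week 3: $2,085.93 +$30.51 interest = $2,116.44; pay $259.00 → $1,857.44
Week 4: $1,857.44 +$30.51 interest = $1,887.95; pay $259.00 → $1,628.95
Week 5: $1,628.95 +$30.51 interest = $1,659.46; pay $259.00 → $1,400.46
Week 6: $1,400.46 +$30.51 interest = $1,430.97; pay $259.00 → $1,171.97
Week 7: $1,171.97 +$30.51 interest = $1,202.48; pay $259.00 → $943.48
Week 8: $943.48 +$30.51 interest = $973.99; pay $259.00 → $714.99
Week 9: $714.99 +$30.51 interest = $745.50; pay $259.00 → $486.50
Week 10: $486.50 +$30.51 interest = $517.01; pay $259.00 → $258.01
Week 11: $258.01 +$30.51 interest = $288.52; pay $259.00 → $29.52
Week 12: $29.52 +$30.51 interest = $60.03; pay $60.03 → $0.00
Total paid: $2,909.03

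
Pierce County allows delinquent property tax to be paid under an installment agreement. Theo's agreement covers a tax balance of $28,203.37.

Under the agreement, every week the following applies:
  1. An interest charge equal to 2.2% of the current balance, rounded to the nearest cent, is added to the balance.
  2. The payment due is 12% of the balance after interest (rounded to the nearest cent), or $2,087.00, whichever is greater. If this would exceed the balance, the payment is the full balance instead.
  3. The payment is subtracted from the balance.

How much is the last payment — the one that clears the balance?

$1,748.31

Week 1: opening $28,203.37; interest $620.47 → $28,823.84; payment $3,458.86; balance $25,364.98
Week 2: opening $25,364.98; interest $558.03 → $25,923.01; payment $3,110.76; balance $22,812.25
Week 3: opening $22,812.25; interest $501.87 → $23,314.12; payment $2,797.69; balance $20,516.43
Week 4: opening $20,516.43; interest $451.36 → $20,967.79; payment $2,516.13; balance $18,451.66
Week 5: opening $18,451.66; interest $405.94 → $18,857.60; payment $2,262.91; balance $16,594.69
Week 6: opening $16,594.69; interest $365.08 → $16,959.77; payment $2,087.00; balance $14,872.77
Week 7: opening $14,872.77; interest $327.20 → $15,199.97; payment $2,087.00; balance $13,112.97
Week 8: opening $13,112.97; interest $288.49 → $13,401.46; payment $2,087.00; balance $11,314.46
Week 9: opening $11,314.46; interest $248.92 → $11,563.38; payment $2,087.00; balance $9,476.38
Week 10: opening $9,476.38; interest $208.48 → $9,684.86; payment $2,087.00; balance $7,597.86
Week 11: opening $7,597.86; interest $167.15 → $7,765.01; payment $2,087.00; balance $5,678.01
Week 12: opening $5,678.01; interest $124.92 → $5,802.93; payment $2,087.00; balance $3,715.93
Week 13: opening $3,715.93; interest $81.75 → $3,797.68; payment $2,087.00; balance $1,710.68
Week 14: opening $1,710.68; interest $37.63 → $1,748.31; payment $1,748.31; balance $0.00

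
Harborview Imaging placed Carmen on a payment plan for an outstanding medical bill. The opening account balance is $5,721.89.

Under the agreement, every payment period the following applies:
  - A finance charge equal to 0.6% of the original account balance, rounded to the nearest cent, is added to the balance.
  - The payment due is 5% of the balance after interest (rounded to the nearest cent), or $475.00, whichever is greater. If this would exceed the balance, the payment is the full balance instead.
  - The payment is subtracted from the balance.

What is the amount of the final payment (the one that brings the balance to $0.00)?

# | Opening | Interest | Payment | End bal
1 | $5,721.89 | $34.33 | $475.00 | $5,281.22
2 | $5,281.22 | $34.33 | $475.00 | $4,840.55
3 | $4,840.55 | $34.33 | $475.00 | $4,399.88
4 | $4,399.88 | $34.33 | $475.00 | $3,959.21
5 | $3,959.21 | $34.33 | $475.00 | $3,518.54
6 | $3,518.54 | $34.33 | $475.00 | $3,077.87
7 | $3,077.87 | $34.33 | $475.00 | $2,637.20
8 | $2,637.20 | $34.33 | $475.00 | $2,196.53
9 | $2,196.53 | $34.33 | $475.00 | $1,755.86
10 | $1,755.86 | $34.33 | $475.00 | $1,315.19
11 | $1,315.19 | $34.33 | $475.00 | $874.52
12 | $874.52 | $34.33 | $475.00 | $433.85
13 | $433.85 | $34.33 | $468.18 | $0.00

$468.18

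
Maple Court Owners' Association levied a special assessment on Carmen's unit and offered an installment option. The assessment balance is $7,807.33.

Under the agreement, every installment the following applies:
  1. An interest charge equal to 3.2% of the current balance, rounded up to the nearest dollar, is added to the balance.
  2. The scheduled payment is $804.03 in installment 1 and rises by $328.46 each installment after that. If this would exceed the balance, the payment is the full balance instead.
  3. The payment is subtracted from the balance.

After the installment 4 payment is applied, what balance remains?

Installment 1: $7,807.33 +$250.00 interest = $8,057.33; pay $804.03 → $7,253.30
Installment 2: $7,253.30 +$233.00 interest = $7,486.30; pay $1,132.49 → $6,353.81
Installment 3: $6,353.81 +$204.00 interest = $6,557.81; pay $1,460.95 → $5,096.86
Installment 4: $5,096.86 +$164.00 interest = $5,260.86; pay $1,789.41 → $3,471.45

$3,471.45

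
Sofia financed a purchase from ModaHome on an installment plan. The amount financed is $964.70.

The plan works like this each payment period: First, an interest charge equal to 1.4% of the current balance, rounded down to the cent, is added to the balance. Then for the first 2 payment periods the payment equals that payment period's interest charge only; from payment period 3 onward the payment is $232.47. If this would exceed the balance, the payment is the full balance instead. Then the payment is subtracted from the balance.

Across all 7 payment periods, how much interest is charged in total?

$63.42

Payment period 1: $964.70 +$13.50 interest = $978.20; pay $13.50 → $964.70
Payment period 2: $964.70 +$13.50 interest = $978.20; pay $13.50 → $964.70
Payment period 3: $964.70 +$13.50 interest = $978.20; pay $232.47 → $745.73
Payment period 4: $745.73 +$10.44 interest = $756.17; pay $232.47 → $523.70
Payment period 5: $523.70 +$7.33 interest = $531.03; pay $232.47 → $298.56
Payment period 6: $298.56 +$4.17 interest = $302.73; pay $232.47 → $70.26
Payment period 7: $70.26 +$0.98 interest = $71.24; pay $71.24 → $0.00
Total interest: $13.50 + $13.50 + $13.50 + $10.44 + $7.33 + $4.17 + $0.98 = $63.42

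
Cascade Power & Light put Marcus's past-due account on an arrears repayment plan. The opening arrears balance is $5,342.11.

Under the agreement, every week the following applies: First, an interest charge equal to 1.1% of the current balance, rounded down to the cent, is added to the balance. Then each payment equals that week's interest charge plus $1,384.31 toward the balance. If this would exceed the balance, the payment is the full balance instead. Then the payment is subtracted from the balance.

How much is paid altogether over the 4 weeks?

Week 1: opening $5,342.11; interest $58.76 → $5,400.87; payment $1,443.07; balance $3,957.80
Week 2: opening $3,957.80; interest $43.53 → $4,001.33; payment $1,427.84; balance $2,573.49
Week 3: opening $2,573.49; interest $28.30 → $2,601.79; payment $1,412.61; balance $1,189.18
Week 4: opening $1,189.18; interest $13.08 → $1,202.26; payment $1,202.26; balance $0.00
Total paid: $5,485.78

$5,485.78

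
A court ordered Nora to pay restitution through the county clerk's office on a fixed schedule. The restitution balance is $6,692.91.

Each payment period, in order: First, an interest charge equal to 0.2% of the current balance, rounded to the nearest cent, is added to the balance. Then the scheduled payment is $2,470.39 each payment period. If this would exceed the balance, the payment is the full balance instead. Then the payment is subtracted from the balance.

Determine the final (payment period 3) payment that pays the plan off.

$1,777.54

# | Opening | Interest | Payment | End bal
1 | $6,692.91 | $13.39 | $2,470.39 | $4,235.91
2 | $4,235.91 | $8.47 | $2,470.39 | $1,773.99
3 | $1,773.99 | $3.55 | $1,777.54 | $0.00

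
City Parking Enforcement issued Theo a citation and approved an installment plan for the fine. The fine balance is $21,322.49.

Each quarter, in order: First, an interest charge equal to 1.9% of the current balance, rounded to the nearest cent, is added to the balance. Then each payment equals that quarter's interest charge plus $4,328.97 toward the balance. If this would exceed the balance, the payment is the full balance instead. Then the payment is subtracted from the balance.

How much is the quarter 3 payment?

# | Opening | Interest | Payment | End bal
1 | $21,322.49 | $405.13 | $4,734.10 | $16,993.52
2 | $16,993.52 | $322.88 | $4,651.85 | $12,664.55
3 | $12,664.55 | $240.63 | $4,569.60 | $8,335.58

$4,569.60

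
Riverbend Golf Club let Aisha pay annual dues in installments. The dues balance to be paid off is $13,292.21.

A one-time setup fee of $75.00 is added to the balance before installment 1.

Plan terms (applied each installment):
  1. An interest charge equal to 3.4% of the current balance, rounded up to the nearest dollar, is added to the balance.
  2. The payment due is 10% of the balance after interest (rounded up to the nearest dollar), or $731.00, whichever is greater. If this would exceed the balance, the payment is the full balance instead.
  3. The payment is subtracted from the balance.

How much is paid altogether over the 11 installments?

Installment 1: $13,367.21 +$455.00 interest = $13,822.21; pay $1,383.00 → $12,439.21
Installment 2: $12,439.21 +$423.00 interest = $12,862.21; pay $1,287.00 → $11,575.21
Installment 3: $11,575.21 +$394.00 interest = $11,969.21; pay $1,197.00 → $10,772.21
Installment 4: $10,772.21 +$367.00 interest = $11,139.21; pay $1,114.00 → $10,025.21
Installment 5: $10,025.21 +$341.00 interest = $10,366.21; pay $1,037.00 → $9,329.21
Installment 6: $9,329.21 +$318.00 interest = $9,647.21; pay $965.00 → $8,682.21
Installment 7: $8,682.21 +$296.00 interest = $8,978.21; pay $898.00 → $8,080.21
Installment 8: $8,080.21 +$275.00 interest = $8,355.21; pay $836.00 → $7,519.21
Installment 9: $7,519.21 +$256.00 interest = $7,775.21; pay $778.00 → $6,997.21
Installment 10: $6,997.21 +$238.00 interest = $7,235.21; pay $731.00 → $6,504.21
Installment 11: $6,504.21 +$222.00 interest = $6,726.21; pay $731.00 → $5,995.21
Total paid: $10,957.00

$10,957.00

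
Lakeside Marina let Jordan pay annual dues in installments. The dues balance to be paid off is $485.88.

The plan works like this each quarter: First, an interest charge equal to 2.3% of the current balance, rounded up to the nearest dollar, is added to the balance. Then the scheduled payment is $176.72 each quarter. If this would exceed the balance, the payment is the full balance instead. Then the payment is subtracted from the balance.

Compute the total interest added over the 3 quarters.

Quarter 1: opening $485.88; interest $12.00 → $497.88; payment $176.72; balance $321.16
Quarter 2: opening $321.16; interest $8.00 → $329.16; payment $176.72; balance $152.44
Quarter 3: opening $152.44; interest $4.00 → $156.44; payment $156.44; balance $0.00
Total interest: $12.00 + $8.00 + $4.00 = $24.00

$24.00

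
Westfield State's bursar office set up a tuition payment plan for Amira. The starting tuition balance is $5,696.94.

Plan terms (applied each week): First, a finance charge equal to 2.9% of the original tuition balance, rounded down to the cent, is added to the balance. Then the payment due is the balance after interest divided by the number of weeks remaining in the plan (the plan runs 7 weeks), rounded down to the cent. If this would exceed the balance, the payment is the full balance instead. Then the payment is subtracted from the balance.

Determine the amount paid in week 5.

$994.40

Week 1: $5,696.94 +$165.21 interest = $5,862.15; pay $837.45 → $5,024.70
Week 2: $5,024.70 +$165.21 interest = $5,189.91; pay $864.98 → $4,324.93
Week 3: $4,324.93 +$165.21 interest = $4,490.14; pay $898.02 → $3,592.12
Week 4: $3,592.12 +$165.21 interest = $3,757.33; pay $939.33 → $2,818.00
Week 5: $2,818.00 +$165.21 interest = $2,983.21; pay $994.40 → $1,988.81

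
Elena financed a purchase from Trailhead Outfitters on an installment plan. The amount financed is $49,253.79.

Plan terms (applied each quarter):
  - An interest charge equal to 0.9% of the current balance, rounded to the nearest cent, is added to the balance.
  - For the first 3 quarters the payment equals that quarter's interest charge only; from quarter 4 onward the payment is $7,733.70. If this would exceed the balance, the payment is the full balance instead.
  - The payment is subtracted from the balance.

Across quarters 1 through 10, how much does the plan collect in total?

$52,287.88

Quarter 1: $49,253.79 +$443.28 interest = $49,697.07; pay $443.28 → $49,253.79
Quarter 2: $49,253.79 +$443.28 interest = $49,697.07; pay $443.28 → $49,253.79
Quarter 3: $49,253.79 +$443.28 interest = $49,697.07; pay $443.28 → $49,253.79
Quarter 4: $49,253.79 +$443.28 interest = $49,697.07; pay $7,733.70 → $41,963.37
Quarter 5: $41,963.37 +$377.67 interest = $42,341.04; pay $7,733.70 → $34,607.34
Quarter 6: $34,607.34 +$311.47 interest = $34,918.81; pay $7,733.70 → $27,185.11
Quarter 7: $27,185.11 +$244.67 interest = $27,429.78; pay $7,733.70 → $19,696.08
Quarter 8: $19,696.08 +$177.26 interest = $19,873.34; pay $7,733.70 → $12,139.64
Quarter 9: $12,139.64 +$109.26 interest = $12,248.90; pay $7,733.70 → $4,515.20
Quarter 10: $4,515.20 +$40.64 interest = $4,555.84; pay $4,555.84 → $0.00
Total paid: $52,287.88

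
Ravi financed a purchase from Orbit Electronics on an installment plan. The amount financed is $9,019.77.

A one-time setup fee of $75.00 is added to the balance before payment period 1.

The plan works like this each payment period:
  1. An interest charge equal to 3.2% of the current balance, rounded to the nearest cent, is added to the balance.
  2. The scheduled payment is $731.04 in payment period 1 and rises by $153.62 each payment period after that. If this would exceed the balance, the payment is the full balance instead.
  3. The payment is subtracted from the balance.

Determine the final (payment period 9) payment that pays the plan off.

Payment period 1: opening $9,094.77; interest $291.03 → $9,385.80; payment $731.04; balance $8,654.76
Payment period 2: opening $8,654.76; interest $276.95 → $8,931.71; payment $884.66; balance $8,047.05
Payment period 3: opening $8,047.05; interest $257.51 → $8,304.56; payment $1,038.28; balance $7,266.28
Payment period 4: opening $7,266.28; interest $232.52 → $7,498.80; payment $1,191.90; balance $6,306.90
Payment period 5: opening $6,306.90; interest $201.82 → $6,508.72; payment $1,345.52; balance $5,163.20
Payment period 6: opening $5,163.20; interest $165.22 → $5,328.42; payment $1,499.14; balance $3,829.28
Payment period 7: opening $3,829.28; interest $122.54 → $3,951.82; payment $1,652.76; balance $2,299.06
Payment period 8: opening $2,299.06; interest $73.57 → $2,372.63; payment $1,806.38; balance $566.25
Payment period 9: opening $566.25; interest $18.12 → $584.37; payment $584.37; balance $0.00

$584.37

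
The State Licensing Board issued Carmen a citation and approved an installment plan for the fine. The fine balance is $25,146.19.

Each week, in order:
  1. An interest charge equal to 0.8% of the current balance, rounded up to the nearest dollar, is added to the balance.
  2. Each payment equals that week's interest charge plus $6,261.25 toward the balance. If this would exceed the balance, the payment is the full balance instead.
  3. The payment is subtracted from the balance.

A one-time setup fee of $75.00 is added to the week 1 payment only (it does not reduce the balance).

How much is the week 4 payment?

$6,312.25

Week 1: opening $25,146.19; interest $202.00 → $25,348.19; payment $6,463.25 (+ $75.00 fee); balance $18,884.94
Week 2: opening $18,884.94; interest $152.00 → $19,036.94; payment $6,413.25; balance $12,623.69
Week 3: opening $12,623.69; interest $101.00 → $12,724.69; payment $6,362.25; balance $6,362.44
Week 4: opening $6,362.44; interest $51.00 → $6,413.44; payment $6,312.25; balance $101.19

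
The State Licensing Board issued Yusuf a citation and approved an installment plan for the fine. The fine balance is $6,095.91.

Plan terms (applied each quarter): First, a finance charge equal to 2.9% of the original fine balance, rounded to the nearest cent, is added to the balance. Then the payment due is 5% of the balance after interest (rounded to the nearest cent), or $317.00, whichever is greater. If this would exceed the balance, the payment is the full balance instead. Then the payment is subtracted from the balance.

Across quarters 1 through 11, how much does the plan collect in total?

Quarter 1: $6,095.91 +$176.78 interest = $6,272.69; pay $317.00 → $5,955.69
Quarter 2: $5,955.69 +$176.78 interest = $6,132.47; pay $317.00 → $5,815.47
Quarter 3: $5,815.47 +$176.78 interest = $5,992.25; pay $317.00 → $5,675.25
Quarter 4: $5,675.25 +$176.78 interest = $5,852.03; pay $317.00 → $5,535.03
Quarter 5: $5,535.03 +$176.78 interest = $5,711.81; pay $317.00 → $5,394.81
Quarter 6: $5,394.81 +$176.78 interest = $5,571.59; pay $317.00 → $5,254.59
Quarter 7: $5,254.59 +$176.78 interest = $5,431.37; pay $317.00 → $5,114.37
Quarter 8: $5,114.37 +$176.78 interest = $5,291.15; pay $317.00 → $4,974.15
Quarter 9: $4,974.15 +$176.78 interest = $5,150.93; pay $317.00 → $4,833.93
Quarter 10: $4,833.93 +$176.78 interest = $5,010.71; pay $317.00 → $4,693.71
Quarter 11: $4,693.71 +$176.78 interest = $4,870.49; pay $317.00 → $4,553.49
Total paid: $3,487.00

$3,487.00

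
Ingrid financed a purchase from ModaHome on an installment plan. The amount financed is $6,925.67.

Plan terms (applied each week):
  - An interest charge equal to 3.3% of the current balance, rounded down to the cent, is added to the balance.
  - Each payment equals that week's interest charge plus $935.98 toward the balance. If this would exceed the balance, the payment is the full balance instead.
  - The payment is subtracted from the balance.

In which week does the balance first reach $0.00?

8

Week 1: $6,925.67 +$228.54 interest = $7,154.21; pay $1,164.52 → $5,989.69
Week 2: $5,989.69 +$197.65 interest = $6,187.34; pay $1,133.63 → $5,053.71
Week 3: $5,053.71 +$166.77 interest = $5,220.48; pay $1,102.75 → $4,117.73
Week 4: $4,117.73 +$135.88 interest = $4,253.61; pay $1,071.86 → $3,181.75
Week 5: $3,181.75 +$104.99 interest = $3,286.74; pay $1,040.97 → $2,245.77
Week 6: $2,245.77 +$74.11 interest = $2,319.88; pay $1,010.09 → $1,309.79
Week 7: $1,309.79 +$43.22 interest = $1,353.01; pay $979.20 → $373.81
Week 8: $373.81 +$12.33 interest = $386.14; pay $386.14 → $0.00
Balance reaches $0.00 in week 8.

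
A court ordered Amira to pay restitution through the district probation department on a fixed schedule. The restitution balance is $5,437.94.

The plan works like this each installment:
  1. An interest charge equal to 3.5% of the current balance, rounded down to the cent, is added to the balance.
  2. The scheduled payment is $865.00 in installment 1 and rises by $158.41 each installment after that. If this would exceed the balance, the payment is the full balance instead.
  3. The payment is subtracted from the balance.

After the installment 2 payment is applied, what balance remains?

Installment 1: opening $5,437.94; interest $190.32 → $5,628.26; payment $865.00; balance $4,763.26
Installment 2: opening $4,763.26; interest $166.71 → $4,929.97; payment $1,023.41; balance $3,906.56

$3,906.56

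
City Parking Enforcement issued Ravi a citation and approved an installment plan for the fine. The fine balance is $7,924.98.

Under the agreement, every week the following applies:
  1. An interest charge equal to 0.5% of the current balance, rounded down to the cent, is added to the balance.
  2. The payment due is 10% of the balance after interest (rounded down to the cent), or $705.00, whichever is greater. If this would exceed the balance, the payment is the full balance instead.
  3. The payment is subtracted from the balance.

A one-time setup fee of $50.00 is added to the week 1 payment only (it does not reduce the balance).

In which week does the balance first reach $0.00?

Week 1: $7,924.98 +$39.62 interest = $7,964.60; pay $796.46 (+ $50.00 fee) → $7,168.14
Week 2: $7,168.14 +$35.84 interest = $7,203.98; pay $720.39 → $6,483.59
Week 3: $6,483.59 +$32.41 interest = $6,516.00; pay $705.00 → $5,811.00
Week 4: $5,811.00 +$29.05 interest = $5,840.05; pay $705.00 → $5,135.05
Week 5: $5,135.05 +$25.67 interest = $5,160.72; pay $705.00 → $4,455.72
Week 6: $4,455.72 +$22.27 interest = $4,477.99; pay $705.00 → $3,772.99
Week 7: $3,772.99 +$18.86 interest = $3,791.85; pay $705.00 → $3,086.85
Week 8: $3,086.85 +$15.43 interest = $3,102.28; pay $705.00 → $2,397.28
Week 9: $2,397.28 +$11.98 interest = $2,409.26; pay $705.00 → $1,704.26
Week 10: $1,704.26 +$8.52 interest = $1,712.78; pay $705.00 → $1,007.78
Week 11: $1,007.78 +$5.03 interest = $1,012.81; pay $705.00 → $307.81
Week 12: $307.81 +$1.53 interest = $309.34; pay $309.34 → $0.00
Balance reaches $0.00 in week 12.

12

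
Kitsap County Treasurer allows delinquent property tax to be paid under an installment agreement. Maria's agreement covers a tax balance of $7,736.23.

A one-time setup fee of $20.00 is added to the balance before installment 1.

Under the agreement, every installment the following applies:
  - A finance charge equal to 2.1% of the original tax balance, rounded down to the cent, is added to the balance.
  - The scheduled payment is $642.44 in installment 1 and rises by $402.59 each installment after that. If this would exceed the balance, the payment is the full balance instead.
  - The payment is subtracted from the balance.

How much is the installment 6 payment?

$1,492.89

Installment 1: opening $7,756.23; interest $162.46 → $7,918.69; payment $642.44; balance $7,276.25
Installment 2: opening $7,276.25; interest $162.46 → $7,438.71; payment $1,045.03; balance $6,393.68
Installment 3: opening $6,393.68; interest $162.46 → $6,556.14; payment $1,447.62; balance $5,108.52
Installment 4: opening $5,108.52; interest $162.46 → $5,270.98; payment $1,850.21; balance $3,420.77
Installment 5: opening $3,420.77; interest $162.46 → $3,583.23; payment $2,252.80; balance $1,330.43
Installment 6: opening $1,330.43; interest $162.46 → $1,492.89; payment $1,492.89; balance $0.00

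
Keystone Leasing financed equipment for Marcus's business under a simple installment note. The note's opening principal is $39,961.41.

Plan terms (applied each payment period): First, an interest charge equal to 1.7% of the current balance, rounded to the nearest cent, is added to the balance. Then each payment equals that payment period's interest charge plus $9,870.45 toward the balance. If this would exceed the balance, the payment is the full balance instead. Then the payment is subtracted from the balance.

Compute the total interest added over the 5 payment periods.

$1,718.74

Payment period 1: $39,961.41 +$679.34 interest = $40,640.75; pay $10,549.79 → $30,090.96
Payment period 2: $30,090.96 +$511.55 interest = $30,602.51; pay $10,382.00 → $20,220.51
Payment period 3: $20,220.51 +$343.75 interest = $20,564.26; pay $10,214.20 → $10,350.06
Payment period 4: $10,350.06 +$175.95 interest = $10,526.01; pay $10,046.40 → $479.61
Payment period 5: $479.61 +$8.15 interest = $487.76; pay $487.76 → $0.00
Total interest: $679.34 + $511.55 + $343.75 + $175.95 + $8.15 = $1,718.74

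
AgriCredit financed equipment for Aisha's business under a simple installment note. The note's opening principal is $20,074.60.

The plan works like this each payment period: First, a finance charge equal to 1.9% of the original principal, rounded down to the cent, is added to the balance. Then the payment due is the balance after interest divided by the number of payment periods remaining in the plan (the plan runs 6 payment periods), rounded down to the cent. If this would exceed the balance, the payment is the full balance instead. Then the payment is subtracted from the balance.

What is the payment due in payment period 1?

$3,409.33

# | Opening | Interest | Payment | End bal
1 | $20,074.60 | $381.41 | $3,409.33 | $17,046.68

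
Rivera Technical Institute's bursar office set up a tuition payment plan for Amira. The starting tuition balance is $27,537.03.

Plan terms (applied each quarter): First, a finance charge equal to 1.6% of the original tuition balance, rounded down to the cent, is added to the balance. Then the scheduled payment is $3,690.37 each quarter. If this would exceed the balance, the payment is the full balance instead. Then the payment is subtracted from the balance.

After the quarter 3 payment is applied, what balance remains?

$17,787.69

Quarter 1: $27,537.03 +$440.59 interest = $27,977.62; pay $3,690.37 → $24,287.25
Quarter 2: $24,287.25 +$440.59 interest = $24,727.84; pay $3,690.37 → $21,037.47
Quarter 3: $21,037.47 +$440.59 interest = $21,478.06; pay $3,690.37 → $17,787.69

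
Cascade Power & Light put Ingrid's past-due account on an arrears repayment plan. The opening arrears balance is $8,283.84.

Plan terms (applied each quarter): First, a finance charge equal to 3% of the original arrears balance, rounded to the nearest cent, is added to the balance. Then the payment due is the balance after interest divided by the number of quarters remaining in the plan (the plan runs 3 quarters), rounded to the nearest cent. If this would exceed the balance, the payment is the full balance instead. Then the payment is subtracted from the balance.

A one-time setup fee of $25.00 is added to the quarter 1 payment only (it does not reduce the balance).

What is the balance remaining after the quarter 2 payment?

Quarter 1: $8,283.84 +$248.52 interest = $8,532.36; pay $2,844.12 (+ $25.00 fee) → $5,688.24
Quarter 2: $5,688.24 +$248.52 interest = $5,936.76; pay $2,968.38 → $2,968.38

$2,968.38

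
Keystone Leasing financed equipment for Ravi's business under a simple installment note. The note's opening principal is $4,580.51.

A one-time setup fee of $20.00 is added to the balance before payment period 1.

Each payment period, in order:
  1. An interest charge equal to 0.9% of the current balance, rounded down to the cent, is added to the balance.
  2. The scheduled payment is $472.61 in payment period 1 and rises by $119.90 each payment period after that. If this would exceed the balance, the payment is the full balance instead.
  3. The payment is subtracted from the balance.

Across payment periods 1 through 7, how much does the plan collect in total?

$4,769.45

Payment period 1: $4,600.51 +$41.40 interest = $4,641.91; pay $472.61 → $4,169.30
Payment period 2: $4,169.30 +$37.52 interest = $4,206.82; pay $592.51 → $3,614.31
Payment period 3: $3,614.31 +$32.52 interest = $3,646.83; pay $712.41 → $2,934.42
Payment period 4: $2,934.42 +$26.40 interest = $2,960.82; pay $832.31 → $2,128.51
Payment period 5: $2,128.51 +$19.15 interest = $2,147.66; pay $952.21 → $1,195.45
Payment period 6: $1,195.45 +$10.75 interest = $1,206.20; pay $1,072.11 → $134.09
Payment period 7: $134.09 +$1.20 interest = $135.29; pay $135.29 → $0.00
Total paid: $4,769.45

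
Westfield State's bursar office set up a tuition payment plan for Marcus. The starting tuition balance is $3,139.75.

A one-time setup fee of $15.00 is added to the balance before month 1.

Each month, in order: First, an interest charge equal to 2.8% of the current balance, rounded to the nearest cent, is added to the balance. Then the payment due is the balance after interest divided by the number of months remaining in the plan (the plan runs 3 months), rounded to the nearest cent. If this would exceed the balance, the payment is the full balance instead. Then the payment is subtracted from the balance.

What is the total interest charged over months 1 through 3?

Month 1: opening $3,154.75; interest $88.33 → $3,243.08; payment $1,081.03; balance $2,162.05
Month 2: opening $2,162.05; interest $60.54 → $2,222.59; payment $1,111.30; balance $1,111.29
Month 3: opening $1,111.29; interest $31.12 → $1,142.41; payment $1,142.41; balance $0.00
Total interest: $88.33 + $60.54 + $31.12 = $179.99

$179.99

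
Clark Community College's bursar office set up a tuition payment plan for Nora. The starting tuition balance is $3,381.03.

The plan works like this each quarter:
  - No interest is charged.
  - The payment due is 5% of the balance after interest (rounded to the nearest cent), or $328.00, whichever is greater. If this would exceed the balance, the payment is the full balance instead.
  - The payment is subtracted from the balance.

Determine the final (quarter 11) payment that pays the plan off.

# | Opening | Payment | End bal
1 | $3,381.03 | $328.00 | $3,053.03
2 | $3,053.03 | $328.00 | $2,725.03
3 | $2,725.03 | $328.00 | $2,397.03
4 | $2,397.03 | $328.00 | $2,069.03
5 | $2,069.03 | $328.00 | $1,741.03
6 | $1,741.03 | $328.00 | $1,413.03
7 | $1,413.03 | $328.00 | $1,085.03
8 | $1,085.03 | $328.00 | $757.03
9 | $757.03 | $328.00 | $429.03
10 | $429.03 | $328.00 | $101.03
11 | $101.03 | $101.03 | $0.00

$101.03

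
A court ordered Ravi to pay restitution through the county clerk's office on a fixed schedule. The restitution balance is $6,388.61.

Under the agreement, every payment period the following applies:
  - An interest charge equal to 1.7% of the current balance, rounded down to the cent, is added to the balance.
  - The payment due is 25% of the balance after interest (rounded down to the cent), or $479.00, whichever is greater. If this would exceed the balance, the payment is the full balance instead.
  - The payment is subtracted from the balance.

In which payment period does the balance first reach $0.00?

9

Payment period 1: opening $6,388.61; interest $108.60 → $6,497.21; payment $1,624.30; balance $4,872.91
Payment period 2: opening $4,872.91; interest $82.83 → $4,955.74; payment $1,238.93; balance $3,716.81
Payment period 3: opening $3,716.81; interest $63.18 → $3,779.99; payment $944.99; balance $2,835.00
Payment period 4: opening $2,835.00; interest $48.19 → $2,883.19; payment $720.79; balance $2,162.40
Payment period 5: opening $2,162.40; interest $36.76 → $2,199.16; payment $549.79; balance $1,649.37
Payment period 6: opening $1,649.37; interest $28.03 → $1,677.40; payment $479.00; balance $1,198.40
Payment period 7: opening $1,198.40; interest $20.37 → $1,218.77; payment $479.00; balance $739.77
Payment period 8: opening $739.77; interest $12.57 → $752.34; payment $479.00; balance $273.34
Payment period 9: opening $273.34; interest $4.64 → $277.98; payment $277.98; balance $0.00
Balance reaches $0.00 in payment period 9.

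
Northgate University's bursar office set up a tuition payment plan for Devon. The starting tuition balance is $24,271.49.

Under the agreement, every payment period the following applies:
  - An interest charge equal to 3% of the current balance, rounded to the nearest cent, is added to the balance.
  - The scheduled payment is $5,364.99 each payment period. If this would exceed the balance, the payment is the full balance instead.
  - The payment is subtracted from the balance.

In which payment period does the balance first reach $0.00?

5

Payment period 1: opening $24,271.49; interest $728.14 → $24,999.63; payment $5,364.99; balance $19,634.64
Payment period 2: opening $19,634.64; interest $589.04 → $20,223.68; payment $5,364.99; balance $14,858.69
Payment period 3: opening $14,858.69; interest $445.76 → $15,304.45; payment $5,364.99; balance $9,939.46
Payment period 4: opening $9,939.46; interest $298.18 → $10,237.64; payment $5,364.99; balance $4,872.65
Payment period 5: opening $4,872.65; interest $146.18 → $5,018.83; payment $5,018.83; balance $0.00
Balance reaches $0.00 in payment period 5.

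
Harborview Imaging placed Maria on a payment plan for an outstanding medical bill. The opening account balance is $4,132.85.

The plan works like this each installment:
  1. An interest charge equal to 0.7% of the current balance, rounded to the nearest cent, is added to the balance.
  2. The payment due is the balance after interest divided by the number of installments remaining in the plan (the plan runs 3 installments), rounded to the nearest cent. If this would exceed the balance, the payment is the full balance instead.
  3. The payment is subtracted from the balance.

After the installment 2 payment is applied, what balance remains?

$1,396.97

Installment 1: $4,132.85 +$28.93 interest = $4,161.78; pay $1,387.26 → $2,774.52
Installment 2: $2,774.52 +$19.42 interest = $2,793.94; pay $1,396.97 → $1,396.97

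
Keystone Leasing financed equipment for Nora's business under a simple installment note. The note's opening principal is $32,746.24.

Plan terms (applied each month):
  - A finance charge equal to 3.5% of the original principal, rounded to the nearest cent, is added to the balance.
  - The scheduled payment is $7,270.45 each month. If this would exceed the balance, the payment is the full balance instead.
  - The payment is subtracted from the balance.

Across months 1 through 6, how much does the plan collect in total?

$39,622.96

Month 1: $32,746.24 +$1,146.12 interest = $33,892.36; pay $7,270.45 → $26,621.91
Month 2: $26,621.91 +$1,146.12 interest = $27,768.03; pay $7,270.45 → $20,497.58
Month 3: $20,497.58 +$1,146.12 interest = $21,643.70; pay $7,270.45 → $14,373.25
Month 4: $14,373.25 +$1,146.12 interest = $15,519.37; pay $7,270.45 → $8,248.92
Month 5: $8,248.92 +$1,146.12 interest = $9,395.04; pay $7,270.45 → $2,124.59
Month 6: $2,124.59 +$1,146.12 interest = $3,270.71; pay $3,270.71 → $0.00
Total paid: $39,622.96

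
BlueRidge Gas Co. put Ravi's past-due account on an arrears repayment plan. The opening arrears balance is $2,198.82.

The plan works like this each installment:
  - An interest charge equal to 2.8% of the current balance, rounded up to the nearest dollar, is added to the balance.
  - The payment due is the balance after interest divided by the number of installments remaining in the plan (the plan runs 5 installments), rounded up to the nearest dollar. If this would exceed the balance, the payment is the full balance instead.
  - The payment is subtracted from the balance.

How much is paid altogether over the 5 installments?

$2,392.82

Installment 1: opening $2,198.82; interest $62.00 → $2,260.82; payment $453.00; balance $1,807.82
Installment 2: opening $1,807.82; interest $51.00 → $1,858.82; payment $465.00; balance $1,393.82
Installment 3: opening $1,393.82; interest $40.00 → $1,433.82; payment $478.00; balance $955.82
Installment 4: opening $955.82; interest $27.00 → $982.82; payment $492.00; balance $490.82
Installment 5: opening $490.82; interest $14.00 → $504.82; payment $504.82; balance $0.00
Total paid: $2,392.82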